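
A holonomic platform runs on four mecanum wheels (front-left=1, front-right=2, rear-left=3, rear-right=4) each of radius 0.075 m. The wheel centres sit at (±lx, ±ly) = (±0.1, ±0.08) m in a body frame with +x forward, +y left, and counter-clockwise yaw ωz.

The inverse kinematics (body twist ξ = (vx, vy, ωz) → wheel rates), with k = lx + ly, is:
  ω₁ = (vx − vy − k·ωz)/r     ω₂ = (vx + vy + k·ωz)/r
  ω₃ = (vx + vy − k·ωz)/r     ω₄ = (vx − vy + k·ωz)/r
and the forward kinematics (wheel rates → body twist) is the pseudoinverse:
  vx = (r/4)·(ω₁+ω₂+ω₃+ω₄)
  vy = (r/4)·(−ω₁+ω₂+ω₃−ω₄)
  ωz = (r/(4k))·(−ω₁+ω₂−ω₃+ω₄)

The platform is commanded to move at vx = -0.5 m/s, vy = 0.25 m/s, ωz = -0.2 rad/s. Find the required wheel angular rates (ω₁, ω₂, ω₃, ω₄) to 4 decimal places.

(-9.5200, -3.8133, -2.8533, -10.4800)

k = lx + ly = 0.1 + 0.08 = 0.1800;  k·ωz = 0.1800·-0.2 = -0.0360
ω₁ (FL) = (vx − vy − k·ωz)/r = -0.7140/0.075 = -9.5200
ω₂ (FR) = (vx + vy + k·ωz)/r = -0.2860/0.075 = -3.8133
ω₃ (RL) = (vx + vy − k·ωz)/r = -0.2140/0.075 = -2.8533
ω₄ (RR) = (vx − vy + k·ωz)/r = -0.7860/0.075 = -10.4800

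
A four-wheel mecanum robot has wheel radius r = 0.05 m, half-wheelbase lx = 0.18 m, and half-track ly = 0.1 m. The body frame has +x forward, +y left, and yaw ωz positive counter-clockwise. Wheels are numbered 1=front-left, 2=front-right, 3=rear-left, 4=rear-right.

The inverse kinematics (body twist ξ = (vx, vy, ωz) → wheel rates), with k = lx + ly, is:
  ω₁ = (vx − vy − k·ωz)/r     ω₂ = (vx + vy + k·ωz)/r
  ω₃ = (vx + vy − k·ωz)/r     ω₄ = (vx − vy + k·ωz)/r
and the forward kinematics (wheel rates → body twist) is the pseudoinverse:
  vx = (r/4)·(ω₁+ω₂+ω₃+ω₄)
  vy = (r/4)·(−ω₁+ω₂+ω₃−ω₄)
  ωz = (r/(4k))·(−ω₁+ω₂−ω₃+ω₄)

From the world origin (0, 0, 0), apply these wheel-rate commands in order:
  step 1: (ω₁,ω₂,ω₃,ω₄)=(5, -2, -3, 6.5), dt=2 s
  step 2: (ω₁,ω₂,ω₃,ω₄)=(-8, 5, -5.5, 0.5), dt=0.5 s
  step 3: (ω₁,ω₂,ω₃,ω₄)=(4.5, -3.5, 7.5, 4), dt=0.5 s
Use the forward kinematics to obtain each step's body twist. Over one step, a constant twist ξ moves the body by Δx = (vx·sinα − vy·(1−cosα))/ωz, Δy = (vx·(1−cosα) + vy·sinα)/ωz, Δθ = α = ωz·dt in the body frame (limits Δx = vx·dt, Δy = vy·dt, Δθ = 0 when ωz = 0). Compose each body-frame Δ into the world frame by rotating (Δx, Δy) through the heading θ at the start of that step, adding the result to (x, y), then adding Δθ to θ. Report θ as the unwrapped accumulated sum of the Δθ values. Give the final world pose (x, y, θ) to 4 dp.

(0.2253, -0.3583, 0.3906)

step 1: ξ=(vx,vy,ωz)=(0.0812, -0.2063, 0.1116), dt=2.0 → body Δ=(0.2070, -0.3910, 0.2232) → world pose (0.2070, -0.3910, 0.2232)
step 2: ξ=(vx,vy,ωz)=(-0.1000, 0.0875, 0.8482), dt=0.5 → body Δ=(-0.0577, 0.0320, 0.4241) → world pose (0.1437, -0.3726, 0.6473)
step 3: ξ=(vx,vy,ωz)=(0.1562, -0.0563, -0.5134), dt=0.5 → body Δ=(0.0737, -0.0378, -0.2567) → world pose (0.2253, -0.3583, 0.3906)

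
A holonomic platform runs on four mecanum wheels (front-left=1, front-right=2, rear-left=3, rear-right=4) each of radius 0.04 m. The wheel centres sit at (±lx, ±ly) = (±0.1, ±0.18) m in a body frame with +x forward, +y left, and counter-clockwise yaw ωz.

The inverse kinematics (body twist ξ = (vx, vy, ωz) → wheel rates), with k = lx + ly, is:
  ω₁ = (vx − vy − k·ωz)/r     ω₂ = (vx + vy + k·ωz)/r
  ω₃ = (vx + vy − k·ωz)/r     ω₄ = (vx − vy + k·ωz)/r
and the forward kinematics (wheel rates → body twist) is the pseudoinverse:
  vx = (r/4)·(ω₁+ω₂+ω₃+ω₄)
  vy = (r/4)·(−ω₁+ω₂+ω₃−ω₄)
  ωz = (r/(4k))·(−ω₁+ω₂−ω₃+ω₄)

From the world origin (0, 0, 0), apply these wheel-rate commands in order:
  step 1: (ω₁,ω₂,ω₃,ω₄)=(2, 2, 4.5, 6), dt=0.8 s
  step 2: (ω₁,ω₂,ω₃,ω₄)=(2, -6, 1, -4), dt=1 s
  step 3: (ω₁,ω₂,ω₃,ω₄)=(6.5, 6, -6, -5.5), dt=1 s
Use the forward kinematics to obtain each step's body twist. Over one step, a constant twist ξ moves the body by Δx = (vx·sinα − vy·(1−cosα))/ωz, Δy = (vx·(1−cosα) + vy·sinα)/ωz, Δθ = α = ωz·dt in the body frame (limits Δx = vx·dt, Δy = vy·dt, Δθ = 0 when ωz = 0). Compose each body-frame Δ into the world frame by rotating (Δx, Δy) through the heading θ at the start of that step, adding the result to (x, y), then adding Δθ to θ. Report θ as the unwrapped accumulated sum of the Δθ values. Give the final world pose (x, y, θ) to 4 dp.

step 1: ξ=(vx,vy,ωz)=(0.1450, -0.0150, 0.0536), dt=0.8 → body Δ=(0.1162, -0.0095, 0.0429) → world pose (0.1162, -0.0095, 0.0429)
step 2: ξ=(vx,vy,ωz)=(-0.0700, -0.0300, -0.4643), dt=1.0 → body Δ=(-0.0744, -0.0130, -0.4643) → world pose (0.0425, -0.0257, -0.4214)
step 3: ξ=(vx,vy,ωz)=(0.0100, -0.0100, 0.0000), dt=1.0 → body Δ=(0.0100, -0.0100, 0.0000) → world pose (0.0475, -0.0389, -0.4214)

(0.0475, -0.0389, -0.4214)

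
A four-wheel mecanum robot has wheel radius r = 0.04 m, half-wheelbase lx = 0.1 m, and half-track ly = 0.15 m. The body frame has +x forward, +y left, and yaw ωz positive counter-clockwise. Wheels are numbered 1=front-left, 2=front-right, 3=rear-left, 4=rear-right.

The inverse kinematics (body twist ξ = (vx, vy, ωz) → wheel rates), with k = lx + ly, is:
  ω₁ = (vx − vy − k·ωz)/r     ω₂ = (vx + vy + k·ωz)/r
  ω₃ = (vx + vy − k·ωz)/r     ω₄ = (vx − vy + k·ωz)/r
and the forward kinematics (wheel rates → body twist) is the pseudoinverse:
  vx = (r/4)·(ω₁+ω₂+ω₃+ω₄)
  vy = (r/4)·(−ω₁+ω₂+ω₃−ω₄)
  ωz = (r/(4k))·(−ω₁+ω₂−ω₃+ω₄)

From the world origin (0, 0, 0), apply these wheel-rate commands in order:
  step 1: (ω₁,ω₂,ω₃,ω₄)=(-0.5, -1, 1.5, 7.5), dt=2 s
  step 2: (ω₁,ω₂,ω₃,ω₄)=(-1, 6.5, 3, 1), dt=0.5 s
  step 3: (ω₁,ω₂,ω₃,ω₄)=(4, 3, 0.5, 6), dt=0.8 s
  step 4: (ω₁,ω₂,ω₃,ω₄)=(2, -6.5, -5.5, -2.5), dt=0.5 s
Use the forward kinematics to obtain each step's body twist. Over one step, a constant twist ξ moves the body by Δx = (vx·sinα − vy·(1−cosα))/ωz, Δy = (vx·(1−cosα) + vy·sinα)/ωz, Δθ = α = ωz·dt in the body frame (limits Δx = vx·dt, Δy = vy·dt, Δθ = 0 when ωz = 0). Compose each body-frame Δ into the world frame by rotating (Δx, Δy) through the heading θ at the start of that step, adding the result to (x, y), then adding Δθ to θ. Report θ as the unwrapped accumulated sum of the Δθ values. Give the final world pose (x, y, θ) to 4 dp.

(0.2947, -0.0918, 0.5840)

step 1: ξ=(vx,vy,ωz)=(0.0750, -0.0650, 0.2200), dt=2.0 → body Δ=(0.1733, -0.0934, 0.4400) → world pose (0.1733, -0.0934, 0.4400)
step 2: ξ=(vx,vy,ωz)=(0.0950, 0.0950, 0.2200), dt=0.5 → body Δ=(0.0448, 0.0500, 0.1100) → world pose (0.1926, -0.0290, 0.5500)
step 3: ξ=(vx,vy,ωz)=(0.1350, -0.0650, 0.1800), dt=0.8 → body Δ=(0.1114, -0.0441, 0.1440) → world pose (0.3105, -0.0084, 0.6940)
step 4: ξ=(vx,vy,ωz)=(-0.1250, -0.1150, -0.2200), dt=0.5 → body Δ=(-0.0655, -0.0540, -0.1100) → world pose (0.2947, -0.0918, 0.5840)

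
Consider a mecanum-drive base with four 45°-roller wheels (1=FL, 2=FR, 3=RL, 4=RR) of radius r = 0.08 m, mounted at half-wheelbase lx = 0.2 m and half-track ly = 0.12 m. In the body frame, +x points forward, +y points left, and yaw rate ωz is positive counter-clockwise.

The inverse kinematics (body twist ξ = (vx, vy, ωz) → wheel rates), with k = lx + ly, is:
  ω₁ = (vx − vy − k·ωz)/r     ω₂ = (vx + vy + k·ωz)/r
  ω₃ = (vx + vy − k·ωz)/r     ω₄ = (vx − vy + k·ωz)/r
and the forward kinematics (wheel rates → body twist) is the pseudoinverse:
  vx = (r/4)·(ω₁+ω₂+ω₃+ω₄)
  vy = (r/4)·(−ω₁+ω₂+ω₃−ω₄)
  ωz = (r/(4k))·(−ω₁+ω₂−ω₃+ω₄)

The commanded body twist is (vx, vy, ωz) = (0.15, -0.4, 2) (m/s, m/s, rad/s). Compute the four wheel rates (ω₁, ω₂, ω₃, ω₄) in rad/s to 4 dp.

k = lx + ly = 0.2 + 0.12 = 0.3200;  k·ωz = 0.3200·2 = 0.6400
ω₁ (FL) = (vx − vy − k·ωz)/r = -0.0900/0.08 = -1.1250
ω₂ (FR) = (vx + vy + k·ωz)/r = 0.3900/0.08 = 4.8750
ω₃ (RL) = (vx + vy − k·ωz)/r = -0.8900/0.08 = -11.1250
ω₄ (RR) = (vx − vy + k·ωz)/r = 1.1900/0.08 = 14.8750

(-1.1250, 4.8750, -11.1250, 14.8750)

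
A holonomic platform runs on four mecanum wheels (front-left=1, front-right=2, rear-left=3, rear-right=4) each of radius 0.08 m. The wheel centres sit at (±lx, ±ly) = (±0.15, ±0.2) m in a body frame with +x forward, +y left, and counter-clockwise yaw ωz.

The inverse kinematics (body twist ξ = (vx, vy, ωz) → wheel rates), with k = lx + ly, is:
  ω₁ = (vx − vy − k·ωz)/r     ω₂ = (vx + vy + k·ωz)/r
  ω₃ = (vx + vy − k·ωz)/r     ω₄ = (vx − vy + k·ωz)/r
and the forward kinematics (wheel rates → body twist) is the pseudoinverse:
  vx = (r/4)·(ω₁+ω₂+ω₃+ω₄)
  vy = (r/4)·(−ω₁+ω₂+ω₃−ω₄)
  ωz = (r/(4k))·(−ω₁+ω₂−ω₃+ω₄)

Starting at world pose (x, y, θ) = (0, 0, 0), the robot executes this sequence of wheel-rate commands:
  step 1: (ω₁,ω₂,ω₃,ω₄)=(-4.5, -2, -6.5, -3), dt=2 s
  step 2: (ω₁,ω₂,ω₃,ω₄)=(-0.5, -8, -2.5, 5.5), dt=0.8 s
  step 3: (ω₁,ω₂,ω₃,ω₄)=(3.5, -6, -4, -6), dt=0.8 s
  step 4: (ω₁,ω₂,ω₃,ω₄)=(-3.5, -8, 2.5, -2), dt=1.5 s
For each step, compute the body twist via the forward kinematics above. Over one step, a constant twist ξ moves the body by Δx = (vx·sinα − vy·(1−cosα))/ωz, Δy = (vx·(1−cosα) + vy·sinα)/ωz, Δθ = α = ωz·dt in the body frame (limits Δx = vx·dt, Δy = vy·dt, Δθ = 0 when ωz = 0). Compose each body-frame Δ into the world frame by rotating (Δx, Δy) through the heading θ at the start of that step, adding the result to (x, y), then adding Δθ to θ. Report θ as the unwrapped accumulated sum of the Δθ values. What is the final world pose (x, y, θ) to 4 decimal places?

(-0.9286, -0.6219, -0.5886)

step 1: ξ=(vx,vy,ωz)=(-0.3200, -0.0200, 0.3429), dt=2.0 → body Δ=(-0.5778, -0.2479, 0.6857) → world pose (-0.5778, -0.2479, 0.6857)
step 2: ξ=(vx,vy,ωz)=(-0.1100, -0.3100, 0.0286), dt=0.8 → body Δ=(-0.0852, -0.2490, 0.0229) → world pose (-0.4861, -0.4945, 0.7086)
step 3: ξ=(vx,vy,ωz)=(-0.2500, -0.1500, -0.6571), dt=0.8 → body Δ=(-0.2217, -0.0632, -0.5257) → world pose (-0.6133, -0.6868, 0.1829)
step 4: ξ=(vx,vy,ωz)=(-0.2200, 0.0000, -0.5143), dt=1.5 → body Δ=(-0.2982, 0.1211, -0.7714) → world pose (-0.9286, -0.6219, -0.5886)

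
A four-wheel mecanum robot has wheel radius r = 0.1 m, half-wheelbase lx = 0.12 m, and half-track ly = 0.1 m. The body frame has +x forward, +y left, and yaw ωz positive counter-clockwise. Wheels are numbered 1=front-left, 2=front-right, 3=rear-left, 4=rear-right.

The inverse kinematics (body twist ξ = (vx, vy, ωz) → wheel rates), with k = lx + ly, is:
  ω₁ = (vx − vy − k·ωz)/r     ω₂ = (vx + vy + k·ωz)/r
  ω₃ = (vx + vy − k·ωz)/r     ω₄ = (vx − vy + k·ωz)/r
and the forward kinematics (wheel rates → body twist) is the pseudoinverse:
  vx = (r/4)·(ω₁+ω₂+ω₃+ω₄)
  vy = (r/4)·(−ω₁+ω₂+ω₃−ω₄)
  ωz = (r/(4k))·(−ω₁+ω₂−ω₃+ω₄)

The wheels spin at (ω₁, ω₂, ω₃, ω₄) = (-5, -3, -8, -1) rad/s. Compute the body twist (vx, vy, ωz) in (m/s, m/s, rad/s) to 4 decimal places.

(-0.4250, -0.1250, 1.0227)

k = lx + ly = 0.12 + 0.1 = 0.2200
ω₁+ω₂+ω₃+ω₄ = -17.0000  →  vx = (0.1/4)·-17.0000 = -0.4250
−ω₁+ω₂+ω₃−ω₄ = -5.0000  →  vy = (0.1/4)·-5.0000 = -0.1250
−ω₁+ω₂−ω₃+ω₄ = 9.0000  →  ωz = (0.1/0.8800)·9.0000 = 1.0227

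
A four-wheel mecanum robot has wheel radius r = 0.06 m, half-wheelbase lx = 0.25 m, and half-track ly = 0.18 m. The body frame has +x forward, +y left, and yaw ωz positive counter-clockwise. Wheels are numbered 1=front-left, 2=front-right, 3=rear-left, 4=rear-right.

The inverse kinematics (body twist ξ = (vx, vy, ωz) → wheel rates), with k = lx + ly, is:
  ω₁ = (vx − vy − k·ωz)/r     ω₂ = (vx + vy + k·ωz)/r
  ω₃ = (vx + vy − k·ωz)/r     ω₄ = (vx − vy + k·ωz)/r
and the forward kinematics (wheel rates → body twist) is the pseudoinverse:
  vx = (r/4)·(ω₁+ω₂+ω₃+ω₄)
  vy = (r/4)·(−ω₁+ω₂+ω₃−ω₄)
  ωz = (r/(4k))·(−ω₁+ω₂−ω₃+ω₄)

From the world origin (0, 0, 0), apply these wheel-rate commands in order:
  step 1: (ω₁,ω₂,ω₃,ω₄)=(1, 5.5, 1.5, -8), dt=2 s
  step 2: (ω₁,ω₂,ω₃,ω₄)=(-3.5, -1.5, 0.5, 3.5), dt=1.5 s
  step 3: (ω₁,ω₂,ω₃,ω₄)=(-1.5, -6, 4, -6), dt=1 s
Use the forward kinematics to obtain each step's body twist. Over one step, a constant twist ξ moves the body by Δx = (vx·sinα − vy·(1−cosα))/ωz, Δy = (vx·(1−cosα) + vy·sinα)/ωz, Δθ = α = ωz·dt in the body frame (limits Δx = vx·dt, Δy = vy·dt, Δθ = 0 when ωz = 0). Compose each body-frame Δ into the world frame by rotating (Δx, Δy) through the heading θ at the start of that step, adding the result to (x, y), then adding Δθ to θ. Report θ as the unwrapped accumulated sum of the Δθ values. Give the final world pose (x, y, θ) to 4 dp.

step 1: ξ=(vx,vy,ωz)=(0.0000, 0.2100, -0.1744), dt=2.0 → body Δ=(0.0725, 0.4115, -0.3488) → world pose (0.0725, 0.4115, -0.3488)
step 2: ξ=(vx,vy,ωz)=(-0.0150, -0.0150, 0.1744), dt=1.5 → body Δ=(-0.0193, -0.0252, 0.2616) → world pose (0.0458, 0.3945, -0.0872)
step 3: ξ=(vx,vy,ωz)=(-0.1425, 0.0825, -0.5058), dt=1.0 → body Δ=(-0.1161, 0.1143, -0.5058) → world pose (-0.0599, 0.5185, -0.5930)

(-0.0599, 0.5185, -0.5930)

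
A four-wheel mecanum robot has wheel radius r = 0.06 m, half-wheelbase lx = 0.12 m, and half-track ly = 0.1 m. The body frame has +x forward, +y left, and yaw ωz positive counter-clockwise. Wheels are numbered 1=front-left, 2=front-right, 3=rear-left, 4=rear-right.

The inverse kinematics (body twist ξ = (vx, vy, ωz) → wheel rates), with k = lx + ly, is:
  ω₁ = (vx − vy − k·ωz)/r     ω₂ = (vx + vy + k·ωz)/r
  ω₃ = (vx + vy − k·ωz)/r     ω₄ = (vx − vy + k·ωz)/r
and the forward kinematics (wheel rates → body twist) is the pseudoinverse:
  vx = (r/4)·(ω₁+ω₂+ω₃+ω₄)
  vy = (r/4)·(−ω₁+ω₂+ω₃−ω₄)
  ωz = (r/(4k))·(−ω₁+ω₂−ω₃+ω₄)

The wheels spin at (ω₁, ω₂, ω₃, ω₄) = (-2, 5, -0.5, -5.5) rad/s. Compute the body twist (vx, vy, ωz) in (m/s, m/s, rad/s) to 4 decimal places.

(-0.0450, 0.1800, 0.1364)

k = lx + ly = 0.12 + 0.1 = 0.2200
ω₁+ω₂+ω₃+ω₄ = -3.0000  →  vx = (0.06/4)·-3.0000 = -0.0450
−ω₁+ω₂+ω₃−ω₄ = 12.0000  →  vy = (0.06/4)·12.0000 = 0.1800
−ω₁+ω₂−ω₃+ω₄ = 2.0000  →  ωz = (0.06/0.8800)·2.0000 = 0.1364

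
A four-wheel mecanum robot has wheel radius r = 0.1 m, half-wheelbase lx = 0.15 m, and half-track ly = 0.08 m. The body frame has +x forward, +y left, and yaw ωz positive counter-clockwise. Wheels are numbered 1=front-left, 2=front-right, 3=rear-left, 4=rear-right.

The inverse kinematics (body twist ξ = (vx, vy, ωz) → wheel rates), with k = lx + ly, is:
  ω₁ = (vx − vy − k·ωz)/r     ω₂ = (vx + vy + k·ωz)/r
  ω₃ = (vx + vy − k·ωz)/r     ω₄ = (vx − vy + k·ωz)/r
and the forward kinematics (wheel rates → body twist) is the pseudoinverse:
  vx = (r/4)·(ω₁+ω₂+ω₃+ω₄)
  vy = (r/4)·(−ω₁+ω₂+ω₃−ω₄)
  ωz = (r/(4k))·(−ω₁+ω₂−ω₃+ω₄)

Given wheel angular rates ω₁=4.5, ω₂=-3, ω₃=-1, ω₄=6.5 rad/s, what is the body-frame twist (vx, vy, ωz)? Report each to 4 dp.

k = lx + ly = 0.15 + 0.08 = 0.2300
ω₁+ω₂+ω₃+ω₄ = 7.0000  →  vx = (0.1/4)·7.0000 = 0.1750
−ω₁+ω₂+ω₃−ω₄ = -15.0000  →  vy = (0.1/4)·-15.0000 = -0.3750
−ω₁+ω₂−ω₃+ω₄ = 0.0000  →  ωz = (0.1/0.9200)·0.0000 = 0.0000

(0.1750, -0.3750, 0.0000)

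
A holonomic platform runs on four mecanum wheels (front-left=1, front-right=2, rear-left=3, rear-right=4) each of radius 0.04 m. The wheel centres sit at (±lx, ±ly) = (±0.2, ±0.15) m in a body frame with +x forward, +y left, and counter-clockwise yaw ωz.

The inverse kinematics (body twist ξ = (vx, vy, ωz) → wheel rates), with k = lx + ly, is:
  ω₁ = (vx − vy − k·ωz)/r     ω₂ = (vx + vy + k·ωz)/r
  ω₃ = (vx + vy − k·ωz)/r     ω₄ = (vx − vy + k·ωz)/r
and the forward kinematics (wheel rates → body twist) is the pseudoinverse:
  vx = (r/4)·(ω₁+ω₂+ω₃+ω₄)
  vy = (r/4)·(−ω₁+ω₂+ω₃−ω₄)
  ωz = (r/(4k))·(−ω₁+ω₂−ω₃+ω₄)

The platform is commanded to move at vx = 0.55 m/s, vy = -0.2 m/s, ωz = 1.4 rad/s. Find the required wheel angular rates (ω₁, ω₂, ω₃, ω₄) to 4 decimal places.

k = lx + ly = 0.2 + 0.15 = 0.3500;  k·ωz = 0.3500·1.4 = 0.4900
ω₁ (FL) = (vx − vy − k·ωz)/r = 0.2600/0.04 = 6.5000
ω₂ (FR) = (vx + vy + k·ωz)/r = 0.8400/0.04 = 21.0000
ω₃ (RL) = (vx + vy − k·ωz)/r = -0.1400/0.04 = -3.5000
ω₄ (RR) = (vx − vy + k·ωz)/r = 1.2400/0.04 = 31.0000

(6.5000, 21.0000, -3.5000, 31.0000)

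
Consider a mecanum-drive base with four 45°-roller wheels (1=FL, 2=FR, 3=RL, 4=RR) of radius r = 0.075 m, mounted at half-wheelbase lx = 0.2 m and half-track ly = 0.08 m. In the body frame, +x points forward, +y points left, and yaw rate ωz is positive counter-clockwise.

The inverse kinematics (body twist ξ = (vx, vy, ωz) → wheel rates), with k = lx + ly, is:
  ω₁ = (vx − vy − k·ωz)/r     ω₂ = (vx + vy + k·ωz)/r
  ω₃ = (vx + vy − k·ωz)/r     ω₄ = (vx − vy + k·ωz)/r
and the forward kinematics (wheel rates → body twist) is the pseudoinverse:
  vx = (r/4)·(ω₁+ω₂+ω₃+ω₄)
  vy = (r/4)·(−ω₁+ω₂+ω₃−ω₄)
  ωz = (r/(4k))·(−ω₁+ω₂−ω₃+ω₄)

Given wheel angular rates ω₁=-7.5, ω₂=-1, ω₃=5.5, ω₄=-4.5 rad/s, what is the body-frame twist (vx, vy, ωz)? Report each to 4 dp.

k = lx + ly = 0.2 + 0.08 = 0.2800
ω₁+ω₂+ω₃+ω₄ = -7.5000  →  vx = (0.075/4)·-7.5000 = -0.1406
−ω₁+ω₂+ω₃−ω₄ = 16.5000  →  vy = (0.075/4)·16.5000 = 0.3094
−ω₁+ω₂−ω₃+ω₄ = -3.5000  →  ωz = (0.075/1.1200)·-3.5000 = -0.2344

(-0.1406, 0.3094, -0.2344)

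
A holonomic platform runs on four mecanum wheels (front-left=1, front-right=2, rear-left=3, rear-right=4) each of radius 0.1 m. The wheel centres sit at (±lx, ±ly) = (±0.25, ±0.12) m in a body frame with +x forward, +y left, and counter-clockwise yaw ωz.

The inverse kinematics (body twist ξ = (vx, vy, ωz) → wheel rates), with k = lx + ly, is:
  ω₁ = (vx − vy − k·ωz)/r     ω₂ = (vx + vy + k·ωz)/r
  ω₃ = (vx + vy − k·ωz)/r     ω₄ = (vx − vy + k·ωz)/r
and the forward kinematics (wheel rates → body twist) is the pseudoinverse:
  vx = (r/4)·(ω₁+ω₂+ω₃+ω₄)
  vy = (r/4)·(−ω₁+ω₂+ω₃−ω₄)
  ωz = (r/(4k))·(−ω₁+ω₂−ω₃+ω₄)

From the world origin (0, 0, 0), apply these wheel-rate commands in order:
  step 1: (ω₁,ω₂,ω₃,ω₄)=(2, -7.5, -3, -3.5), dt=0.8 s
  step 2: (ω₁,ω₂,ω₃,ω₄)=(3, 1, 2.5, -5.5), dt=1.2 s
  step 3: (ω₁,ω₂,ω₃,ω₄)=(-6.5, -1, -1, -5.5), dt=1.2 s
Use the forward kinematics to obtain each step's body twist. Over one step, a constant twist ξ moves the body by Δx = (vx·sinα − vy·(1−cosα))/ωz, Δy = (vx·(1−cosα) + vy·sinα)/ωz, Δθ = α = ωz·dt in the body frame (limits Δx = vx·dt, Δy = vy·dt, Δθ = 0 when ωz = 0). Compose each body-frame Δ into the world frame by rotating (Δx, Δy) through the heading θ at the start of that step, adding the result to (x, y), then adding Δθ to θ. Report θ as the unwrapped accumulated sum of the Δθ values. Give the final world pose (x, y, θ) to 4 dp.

step 1: ξ=(vx,vy,ωz)=(-0.3000, -0.2250, -0.6757), dt=0.8 → body Δ=(-0.2760, -0.1081, -0.5405) → world pose (-0.2760, -0.1081, -0.5405)
step 2: ξ=(vx,vy,ωz)=(0.0250, 0.1500, -0.6757), dt=1.2 → body Δ=(0.0959, 0.1494, -0.8108) → world pose (-0.1169, -0.0293, -1.3514)
step 3: ξ=(vx,vy,ωz)=(-0.3500, 0.2500, 0.0676), dt=1.2 → body Δ=(-0.4317, 0.2827, 0.0811) → world pose (0.0650, 0.4536, -1.2703)

(0.0650, 0.4536, -1.2703)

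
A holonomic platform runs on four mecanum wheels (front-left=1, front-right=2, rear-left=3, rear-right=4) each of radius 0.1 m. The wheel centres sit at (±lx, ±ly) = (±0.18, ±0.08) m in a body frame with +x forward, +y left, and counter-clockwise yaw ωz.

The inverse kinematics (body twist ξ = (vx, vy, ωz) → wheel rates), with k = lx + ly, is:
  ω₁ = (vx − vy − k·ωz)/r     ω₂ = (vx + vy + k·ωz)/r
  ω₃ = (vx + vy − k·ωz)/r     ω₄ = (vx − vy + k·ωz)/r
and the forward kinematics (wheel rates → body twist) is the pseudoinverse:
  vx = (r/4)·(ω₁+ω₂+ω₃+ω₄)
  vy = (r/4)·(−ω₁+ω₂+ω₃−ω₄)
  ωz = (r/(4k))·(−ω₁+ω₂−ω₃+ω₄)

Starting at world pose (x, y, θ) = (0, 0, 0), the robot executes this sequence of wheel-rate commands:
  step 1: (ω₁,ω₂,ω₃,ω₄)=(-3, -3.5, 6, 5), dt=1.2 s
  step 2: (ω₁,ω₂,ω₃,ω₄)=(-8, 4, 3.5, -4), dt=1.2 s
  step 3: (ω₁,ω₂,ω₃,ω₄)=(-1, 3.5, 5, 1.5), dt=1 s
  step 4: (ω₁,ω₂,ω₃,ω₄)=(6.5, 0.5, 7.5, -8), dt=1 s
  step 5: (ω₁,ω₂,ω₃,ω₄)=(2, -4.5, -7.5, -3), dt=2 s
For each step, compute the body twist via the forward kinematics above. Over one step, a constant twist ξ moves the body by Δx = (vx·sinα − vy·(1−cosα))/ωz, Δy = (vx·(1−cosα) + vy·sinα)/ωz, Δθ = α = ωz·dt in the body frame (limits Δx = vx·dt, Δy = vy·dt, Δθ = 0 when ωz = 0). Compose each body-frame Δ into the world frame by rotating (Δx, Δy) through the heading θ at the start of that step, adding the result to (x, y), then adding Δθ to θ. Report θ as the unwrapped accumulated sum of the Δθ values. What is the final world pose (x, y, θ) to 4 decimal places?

step 1: ξ=(vx,vy,ωz)=(0.1125, 0.0125, -0.1442), dt=1.2 → body Δ=(0.1356, 0.0033, -0.1731) → world pose (0.1356, 0.0033, -0.1731)
step 2: ξ=(vx,vy,ωz)=(-0.1125, 0.4875, 0.4327), dt=1.2 → body Δ=(-0.2775, 0.5248, 0.5192) → world pose (-0.0474, 0.5680, 0.3462)
step 3: ξ=(vx,vy,ωz)=(0.2250, 0.2000, 0.0962), dt=1.0 → body Δ=(0.2150, 0.2105, 0.0962) → world pose (0.0835, 0.8390, 0.4423)
step 4: ξ=(vx,vy,ωz)=(0.1625, 0.2375, -2.0673), dt=1.0 → body Δ=(0.2387, -0.0150, -2.0673) → world pose (0.3057, 0.9276, -1.6250)
step 5: ξ=(vx,vy,ωz)=(-0.3250, -0.2750, -0.1923), dt=2.0 → body Δ=(-0.7386, -0.4131, -0.3846) → world pose (-0.0668, 1.6874, -2.0096)

(-0.0668, 1.6874, -2.0096)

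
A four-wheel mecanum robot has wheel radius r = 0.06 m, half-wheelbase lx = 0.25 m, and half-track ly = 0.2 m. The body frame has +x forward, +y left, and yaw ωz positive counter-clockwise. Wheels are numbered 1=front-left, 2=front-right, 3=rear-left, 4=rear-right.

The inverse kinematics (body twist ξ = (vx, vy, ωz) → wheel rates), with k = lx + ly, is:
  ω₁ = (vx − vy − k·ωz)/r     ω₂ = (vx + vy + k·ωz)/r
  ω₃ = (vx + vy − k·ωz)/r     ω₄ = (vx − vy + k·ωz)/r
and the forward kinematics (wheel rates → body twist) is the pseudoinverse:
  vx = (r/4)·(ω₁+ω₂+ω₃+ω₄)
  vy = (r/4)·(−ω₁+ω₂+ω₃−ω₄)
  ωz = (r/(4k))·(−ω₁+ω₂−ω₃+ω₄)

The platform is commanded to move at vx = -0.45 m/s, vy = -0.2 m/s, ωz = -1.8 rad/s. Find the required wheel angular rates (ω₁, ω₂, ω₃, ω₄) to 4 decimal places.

k = lx + ly = 0.25 + 0.2 = 0.4500;  k·ωz = 0.4500·-1.8 = -0.8100
ω₁ (FL) = (vx − vy − k·ωz)/r = 0.5600/0.06 = 9.3333
ω₂ (FR) = (vx + vy + k·ωz)/r = -1.4600/0.06 = -24.3333
ω₃ (RL) = (vx + vy − k·ωz)/r = 0.1600/0.06 = 2.6667
ω₄ (RR) = (vx − vy + k·ωz)/r = -1.0600/0.06 = -17.6667

(9.3333, -24.3333, 2.6667, -17.6667)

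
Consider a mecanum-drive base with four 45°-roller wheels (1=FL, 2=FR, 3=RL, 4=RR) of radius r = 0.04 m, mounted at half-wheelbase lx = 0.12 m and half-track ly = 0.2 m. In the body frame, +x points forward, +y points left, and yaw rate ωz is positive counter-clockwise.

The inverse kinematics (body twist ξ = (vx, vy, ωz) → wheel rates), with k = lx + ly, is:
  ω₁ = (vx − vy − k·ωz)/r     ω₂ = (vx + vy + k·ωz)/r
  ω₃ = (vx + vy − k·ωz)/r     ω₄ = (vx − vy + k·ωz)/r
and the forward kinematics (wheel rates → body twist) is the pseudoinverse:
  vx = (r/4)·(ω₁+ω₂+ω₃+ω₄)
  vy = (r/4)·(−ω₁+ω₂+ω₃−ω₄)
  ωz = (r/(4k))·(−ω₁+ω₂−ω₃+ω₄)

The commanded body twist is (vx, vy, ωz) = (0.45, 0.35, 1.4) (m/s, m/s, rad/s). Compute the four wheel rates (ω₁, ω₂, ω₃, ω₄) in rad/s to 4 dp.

k = lx + ly = 0.12 + 0.2 = 0.3200;  k·ωz = 0.3200·1.4 = 0.4480
ω₁ (FL) = (vx − vy − k·ωz)/r = -0.3480/0.04 = -8.7000
ω₂ (FR) = (vx + vy + k·ωz)/r = 1.2480/0.04 = 31.2000
ω₃ (RL) = (vx + vy − k·ωz)/r = 0.3520/0.04 = 8.8000
ω₄ (RR) = (vx − vy + k·ωz)/r = 0.5480/0.04 = 13.7000

(-8.7000, 31.2000, 8.8000, 13.7000)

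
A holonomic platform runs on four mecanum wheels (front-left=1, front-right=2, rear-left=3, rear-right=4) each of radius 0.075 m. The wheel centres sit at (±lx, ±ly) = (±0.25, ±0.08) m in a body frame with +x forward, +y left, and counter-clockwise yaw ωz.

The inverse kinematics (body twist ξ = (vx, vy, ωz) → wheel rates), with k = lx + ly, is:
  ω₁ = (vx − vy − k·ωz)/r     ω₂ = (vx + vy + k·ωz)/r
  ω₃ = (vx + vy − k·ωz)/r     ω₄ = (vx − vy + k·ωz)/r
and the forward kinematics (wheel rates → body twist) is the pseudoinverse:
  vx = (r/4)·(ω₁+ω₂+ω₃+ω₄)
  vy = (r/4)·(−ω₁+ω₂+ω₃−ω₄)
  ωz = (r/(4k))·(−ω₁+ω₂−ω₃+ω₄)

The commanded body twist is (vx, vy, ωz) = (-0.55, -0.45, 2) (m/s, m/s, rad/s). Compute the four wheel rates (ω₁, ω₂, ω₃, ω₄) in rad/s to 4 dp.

k = lx + ly = 0.25 + 0.08 = 0.3300;  k·ωz = 0.3300·2 = 0.6600
ω₁ (FL) = (vx − vy − k·ωz)/r = -0.7600/0.075 = -10.1333
ω₂ (FR) = (vx + vy + k·ωz)/r = -0.3400/0.075 = -4.5333
ω₃ (RL) = (vx + vy − k·ωz)/r = -1.6600/0.075 = -22.1333
ω₄ (RR) = (vx − vy + k·ωz)/r = 0.5600/0.075 = 7.4667

(-10.1333, -4.5333, -22.1333, 7.4667)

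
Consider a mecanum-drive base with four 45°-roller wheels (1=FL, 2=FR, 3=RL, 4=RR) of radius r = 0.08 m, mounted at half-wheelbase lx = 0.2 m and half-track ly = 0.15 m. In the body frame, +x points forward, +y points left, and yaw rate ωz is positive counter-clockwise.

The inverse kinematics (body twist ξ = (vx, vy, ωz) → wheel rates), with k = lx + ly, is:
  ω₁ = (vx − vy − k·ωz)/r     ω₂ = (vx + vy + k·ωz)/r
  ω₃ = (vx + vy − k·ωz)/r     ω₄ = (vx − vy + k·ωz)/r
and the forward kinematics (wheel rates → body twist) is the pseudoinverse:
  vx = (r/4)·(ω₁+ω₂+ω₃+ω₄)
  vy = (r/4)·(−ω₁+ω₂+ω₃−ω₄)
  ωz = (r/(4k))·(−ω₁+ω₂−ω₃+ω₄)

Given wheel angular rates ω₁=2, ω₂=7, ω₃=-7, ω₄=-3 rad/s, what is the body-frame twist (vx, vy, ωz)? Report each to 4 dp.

(-0.0200, 0.0200, 0.5143)

k = lx + ly = 0.2 + 0.15 = 0.3500
ω₁+ω₂+ω₃+ω₄ = -1.0000  →  vx = (0.08/4)·-1.0000 = -0.0200
−ω₁+ω₂+ω₃−ω₄ = 1.0000  →  vy = (0.08/4)·1.0000 = 0.0200
−ω₁+ω₂−ω₃+ω₄ = 9.0000  →  ωz = (0.08/1.4000)·9.0000 = 0.5143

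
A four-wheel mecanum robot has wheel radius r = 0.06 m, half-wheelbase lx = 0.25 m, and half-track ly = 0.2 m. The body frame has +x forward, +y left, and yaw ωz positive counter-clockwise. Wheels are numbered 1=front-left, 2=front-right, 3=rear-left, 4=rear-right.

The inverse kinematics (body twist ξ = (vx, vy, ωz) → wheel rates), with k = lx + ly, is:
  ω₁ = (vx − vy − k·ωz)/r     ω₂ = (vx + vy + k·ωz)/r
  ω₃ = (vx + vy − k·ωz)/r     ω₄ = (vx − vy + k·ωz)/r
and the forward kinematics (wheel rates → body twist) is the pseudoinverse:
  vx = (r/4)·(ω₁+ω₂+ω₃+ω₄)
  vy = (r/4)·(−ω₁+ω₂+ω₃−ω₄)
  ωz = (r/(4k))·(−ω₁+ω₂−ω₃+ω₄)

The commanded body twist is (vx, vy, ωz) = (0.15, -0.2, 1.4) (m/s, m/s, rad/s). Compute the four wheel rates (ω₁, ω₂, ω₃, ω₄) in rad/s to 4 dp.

(-4.6667, 9.6667, -11.3333, 16.3333)

k = lx + ly = 0.25 + 0.2 = 0.4500;  k·ωz = 0.4500·1.4 = 0.6300
ω₁ (FL) = (vx − vy − k·ωz)/r = -0.2800/0.06 = -4.6667
ω₂ (FR) = (vx + vy + k·ωz)/r = 0.5800/0.06 = 9.6667
ω₃ (RL) = (vx + vy − k·ωz)/r = -0.6800/0.06 = -11.3333
ω₄ (RR) = (vx − vy + k·ωz)/r = 0.9800/0.06 = 16.3333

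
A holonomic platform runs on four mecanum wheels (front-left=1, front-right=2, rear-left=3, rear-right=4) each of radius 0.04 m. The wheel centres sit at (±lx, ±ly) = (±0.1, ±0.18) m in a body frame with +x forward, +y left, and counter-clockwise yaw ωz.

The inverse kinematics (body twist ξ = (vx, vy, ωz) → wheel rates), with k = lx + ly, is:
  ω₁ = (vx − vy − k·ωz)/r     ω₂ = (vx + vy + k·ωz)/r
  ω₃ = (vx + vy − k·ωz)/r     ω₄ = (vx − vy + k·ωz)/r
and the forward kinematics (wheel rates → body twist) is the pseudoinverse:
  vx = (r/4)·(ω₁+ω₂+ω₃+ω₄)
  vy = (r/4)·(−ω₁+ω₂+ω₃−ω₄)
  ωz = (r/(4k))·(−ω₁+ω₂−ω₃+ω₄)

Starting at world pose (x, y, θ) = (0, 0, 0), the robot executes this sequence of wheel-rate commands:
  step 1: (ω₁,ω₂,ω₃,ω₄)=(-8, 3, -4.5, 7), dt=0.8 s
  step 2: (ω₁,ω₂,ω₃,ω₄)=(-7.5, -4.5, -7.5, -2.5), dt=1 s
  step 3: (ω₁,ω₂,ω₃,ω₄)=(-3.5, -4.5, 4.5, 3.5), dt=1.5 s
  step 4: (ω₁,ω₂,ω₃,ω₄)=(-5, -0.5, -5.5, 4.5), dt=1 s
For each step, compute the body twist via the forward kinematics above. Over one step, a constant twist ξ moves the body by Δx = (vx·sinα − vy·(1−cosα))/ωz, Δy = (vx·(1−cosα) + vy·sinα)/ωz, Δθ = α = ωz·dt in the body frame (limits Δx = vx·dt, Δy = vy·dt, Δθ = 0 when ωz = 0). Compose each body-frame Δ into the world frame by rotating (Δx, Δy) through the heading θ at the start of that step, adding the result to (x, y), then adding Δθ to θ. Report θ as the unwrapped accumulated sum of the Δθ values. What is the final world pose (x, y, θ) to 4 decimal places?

(-0.1406, -0.2614, 1.3393)

step 1: ξ=(vx,vy,ωz)=(-0.0250, -0.0050, 0.8036), dt=0.8 → body Δ=(-0.0174, -0.0099, 0.6429) → world pose (-0.0174, -0.0099, 0.6429)
step 2: ξ=(vx,vy,ωz)=(-0.2200, -0.0200, 0.2857), dt=1.0 → body Δ=(-0.2142, -0.0509, 0.2857) → world pose (-0.1583, -0.1791, 0.9286)
step 3: ξ=(vx,vy,ωz)=(0.0000, 0.0000, -0.0714), dt=1.5 → body Δ=(0.0000, 0.0000, -0.1071) → world pose (-0.1583, -0.1791, 0.8214)
step 4: ξ=(vx,vy,ωz)=(-0.0650, -0.0550, 0.5179), dt=1.0 → body Δ=(-0.0482, -0.0690, 0.5179) → world pose (-0.1406, -0.2614, 1.3393)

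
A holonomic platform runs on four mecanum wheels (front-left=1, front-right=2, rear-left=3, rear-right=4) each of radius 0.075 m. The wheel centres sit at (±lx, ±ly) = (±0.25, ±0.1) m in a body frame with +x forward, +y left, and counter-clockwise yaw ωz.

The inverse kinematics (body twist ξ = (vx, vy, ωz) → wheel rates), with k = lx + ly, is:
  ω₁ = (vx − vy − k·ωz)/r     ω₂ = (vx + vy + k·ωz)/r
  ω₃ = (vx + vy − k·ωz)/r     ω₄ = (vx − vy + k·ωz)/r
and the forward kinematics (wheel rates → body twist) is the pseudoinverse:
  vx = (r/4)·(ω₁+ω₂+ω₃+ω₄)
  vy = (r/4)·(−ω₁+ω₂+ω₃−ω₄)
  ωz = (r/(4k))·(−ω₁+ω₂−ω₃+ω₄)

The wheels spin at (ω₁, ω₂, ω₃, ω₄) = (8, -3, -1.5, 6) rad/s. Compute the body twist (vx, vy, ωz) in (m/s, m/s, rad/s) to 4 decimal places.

k = lx + ly = 0.25 + 0.1 = 0.3500
ω₁+ω₂+ω₃+ω₄ = 9.5000  →  vx = (0.075/4)·9.5000 = 0.1781
−ω₁+ω₂+ω₃−ω₄ = -18.5000  →  vy = (0.075/4)·-18.5000 = -0.3469
−ω₁+ω₂−ω₃+ω₄ = -3.5000  →  ωz = (0.075/1.4000)·-3.5000 = -0.1875

(0.1781, -0.3469, -0.1875)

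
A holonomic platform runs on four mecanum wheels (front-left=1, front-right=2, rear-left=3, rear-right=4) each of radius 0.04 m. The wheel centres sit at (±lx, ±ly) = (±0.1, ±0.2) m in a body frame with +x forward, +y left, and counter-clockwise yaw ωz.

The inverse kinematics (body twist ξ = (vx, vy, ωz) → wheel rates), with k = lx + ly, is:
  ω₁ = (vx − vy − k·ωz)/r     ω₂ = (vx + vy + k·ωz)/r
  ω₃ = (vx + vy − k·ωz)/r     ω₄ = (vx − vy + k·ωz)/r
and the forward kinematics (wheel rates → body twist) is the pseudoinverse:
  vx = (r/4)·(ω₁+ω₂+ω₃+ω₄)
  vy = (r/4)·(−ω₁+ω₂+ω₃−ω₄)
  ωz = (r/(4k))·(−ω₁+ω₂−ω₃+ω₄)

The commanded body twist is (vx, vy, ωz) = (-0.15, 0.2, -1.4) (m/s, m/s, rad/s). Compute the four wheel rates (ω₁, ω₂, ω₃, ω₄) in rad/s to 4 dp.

(1.7500, -9.2500, 11.7500, -19.2500)

k = lx + ly = 0.1 + 0.2 = 0.3000;  k·ωz = 0.3000·-1.4 = -0.4200
ω₁ (FL) = (vx − vy − k·ωz)/r = 0.0700/0.04 = 1.7500
ω₂ (FR) = (vx + vy + k·ωz)/r = -0.3700/0.04 = -9.2500
ω₃ (RL) = (vx + vy − k·ωz)/r = 0.4700/0.04 = 11.7500
ω₄ (RR) = (vx − vy + k·ωz)/r = -0.7700/0.04 = -19.2500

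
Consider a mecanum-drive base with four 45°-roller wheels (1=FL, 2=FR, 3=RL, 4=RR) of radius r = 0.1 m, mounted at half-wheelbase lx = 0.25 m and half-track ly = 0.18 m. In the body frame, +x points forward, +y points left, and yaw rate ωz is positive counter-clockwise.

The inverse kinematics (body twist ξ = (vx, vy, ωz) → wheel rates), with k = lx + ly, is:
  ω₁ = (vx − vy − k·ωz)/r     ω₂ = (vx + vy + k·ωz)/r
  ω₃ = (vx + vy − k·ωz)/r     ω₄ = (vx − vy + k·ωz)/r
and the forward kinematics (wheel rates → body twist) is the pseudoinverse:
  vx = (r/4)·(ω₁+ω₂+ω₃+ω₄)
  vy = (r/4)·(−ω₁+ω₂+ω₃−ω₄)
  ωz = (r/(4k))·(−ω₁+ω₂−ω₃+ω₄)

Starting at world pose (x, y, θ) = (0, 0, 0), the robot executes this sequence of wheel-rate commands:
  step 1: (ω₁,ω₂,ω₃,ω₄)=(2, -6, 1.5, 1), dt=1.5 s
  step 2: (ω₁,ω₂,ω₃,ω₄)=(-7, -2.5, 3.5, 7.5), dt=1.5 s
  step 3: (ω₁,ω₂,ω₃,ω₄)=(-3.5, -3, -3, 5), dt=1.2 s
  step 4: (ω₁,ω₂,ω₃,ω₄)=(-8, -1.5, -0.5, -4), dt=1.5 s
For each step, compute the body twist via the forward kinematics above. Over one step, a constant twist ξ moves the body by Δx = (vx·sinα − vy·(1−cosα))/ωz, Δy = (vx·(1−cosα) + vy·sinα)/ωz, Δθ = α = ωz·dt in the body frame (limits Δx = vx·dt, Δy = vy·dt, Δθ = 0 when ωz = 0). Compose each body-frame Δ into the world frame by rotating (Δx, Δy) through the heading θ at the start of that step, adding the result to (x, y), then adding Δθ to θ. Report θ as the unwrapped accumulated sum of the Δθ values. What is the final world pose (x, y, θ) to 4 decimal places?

step 1: ξ=(vx,vy,ωz)=(-0.0375, -0.1875, -0.4942), dt=1.5 → body Δ=(-0.1508, -0.2363, -0.7413) → world pose (-0.1508, -0.2363, -0.7413)
step 2: ξ=(vx,vy,ωz)=(0.0375, 0.0125, 0.4942), dt=1.5 → body Δ=(0.0446, 0.0370, 0.7413) → world pose (-0.0929, -0.2391, 0.0000)
step 3: ξ=(vx,vy,ωz)=(-0.1125, -0.1875, 0.4942), dt=1.2 → body Δ=(-0.0624, -0.2509, 0.5930) → world pose (-0.1554, -0.4900, 0.5930)
step 4: ξ=(vx,vy,ωz)=(-0.3500, 0.2500, 0.1744), dt=1.5 → body Δ=(-0.5678, 0.3025, 0.2616) → world pose (-0.7952, -0.5565, 0.8547)

(-0.7952, -0.5565, 0.8547)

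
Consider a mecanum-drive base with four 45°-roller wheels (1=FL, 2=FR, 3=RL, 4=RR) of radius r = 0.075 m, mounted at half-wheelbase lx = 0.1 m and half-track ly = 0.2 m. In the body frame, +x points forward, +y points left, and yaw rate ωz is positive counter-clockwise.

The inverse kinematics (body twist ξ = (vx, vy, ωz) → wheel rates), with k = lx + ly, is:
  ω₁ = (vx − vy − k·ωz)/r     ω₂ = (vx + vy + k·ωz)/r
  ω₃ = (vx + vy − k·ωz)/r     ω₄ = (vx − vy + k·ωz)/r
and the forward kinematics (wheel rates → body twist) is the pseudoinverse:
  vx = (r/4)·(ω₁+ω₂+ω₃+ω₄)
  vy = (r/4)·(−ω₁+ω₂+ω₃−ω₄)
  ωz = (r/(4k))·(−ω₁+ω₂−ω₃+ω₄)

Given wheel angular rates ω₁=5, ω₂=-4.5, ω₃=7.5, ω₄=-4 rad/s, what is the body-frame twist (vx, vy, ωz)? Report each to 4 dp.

(0.0750, 0.0375, -1.3125)

k = lx + ly = 0.1 + 0.2 = 0.3000
ω₁+ω₂+ω₃+ω₄ = 4.0000  →  vx = (0.075/4)·4.0000 = 0.0750
−ω₁+ω₂+ω₃−ω₄ = 2.0000  →  vy = (0.075/4)·2.0000 = 0.0375
−ω₁+ω₂−ω₃+ω₄ = -21.0000  →  ωz = (0.075/1.2000)·-21.0000 = -1.3125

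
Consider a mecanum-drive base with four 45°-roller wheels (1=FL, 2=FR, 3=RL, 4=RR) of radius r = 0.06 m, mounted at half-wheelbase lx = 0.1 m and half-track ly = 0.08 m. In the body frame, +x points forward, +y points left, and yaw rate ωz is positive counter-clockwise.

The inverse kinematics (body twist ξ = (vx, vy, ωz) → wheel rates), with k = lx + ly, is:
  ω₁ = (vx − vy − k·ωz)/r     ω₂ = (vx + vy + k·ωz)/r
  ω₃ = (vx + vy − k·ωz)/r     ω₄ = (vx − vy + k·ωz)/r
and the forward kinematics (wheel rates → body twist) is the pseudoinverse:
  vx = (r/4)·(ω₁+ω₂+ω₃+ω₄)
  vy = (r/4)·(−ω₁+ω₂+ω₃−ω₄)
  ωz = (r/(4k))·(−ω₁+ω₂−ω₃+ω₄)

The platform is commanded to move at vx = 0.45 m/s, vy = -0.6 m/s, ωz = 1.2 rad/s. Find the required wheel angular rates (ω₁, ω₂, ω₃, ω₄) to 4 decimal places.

(13.9000, 1.1000, -6.1000, 21.1000)

k = lx + ly = 0.1 + 0.08 = 0.1800;  k·ωz = 0.1800·1.2 = 0.2160
ω₁ (FL) = (vx − vy − k·ωz)/r = 0.8340/0.06 = 13.9000
ω₂ (FR) = (vx + vy + k·ωz)/r = 0.0660/0.06 = 1.1000
ω₃ (RL) = (vx + vy − k·ωz)/r = -0.3660/0.06 = -6.1000
ω₄ (RR) = (vx − vy + k·ωz)/r = 1.2660/0.06 = 21.1000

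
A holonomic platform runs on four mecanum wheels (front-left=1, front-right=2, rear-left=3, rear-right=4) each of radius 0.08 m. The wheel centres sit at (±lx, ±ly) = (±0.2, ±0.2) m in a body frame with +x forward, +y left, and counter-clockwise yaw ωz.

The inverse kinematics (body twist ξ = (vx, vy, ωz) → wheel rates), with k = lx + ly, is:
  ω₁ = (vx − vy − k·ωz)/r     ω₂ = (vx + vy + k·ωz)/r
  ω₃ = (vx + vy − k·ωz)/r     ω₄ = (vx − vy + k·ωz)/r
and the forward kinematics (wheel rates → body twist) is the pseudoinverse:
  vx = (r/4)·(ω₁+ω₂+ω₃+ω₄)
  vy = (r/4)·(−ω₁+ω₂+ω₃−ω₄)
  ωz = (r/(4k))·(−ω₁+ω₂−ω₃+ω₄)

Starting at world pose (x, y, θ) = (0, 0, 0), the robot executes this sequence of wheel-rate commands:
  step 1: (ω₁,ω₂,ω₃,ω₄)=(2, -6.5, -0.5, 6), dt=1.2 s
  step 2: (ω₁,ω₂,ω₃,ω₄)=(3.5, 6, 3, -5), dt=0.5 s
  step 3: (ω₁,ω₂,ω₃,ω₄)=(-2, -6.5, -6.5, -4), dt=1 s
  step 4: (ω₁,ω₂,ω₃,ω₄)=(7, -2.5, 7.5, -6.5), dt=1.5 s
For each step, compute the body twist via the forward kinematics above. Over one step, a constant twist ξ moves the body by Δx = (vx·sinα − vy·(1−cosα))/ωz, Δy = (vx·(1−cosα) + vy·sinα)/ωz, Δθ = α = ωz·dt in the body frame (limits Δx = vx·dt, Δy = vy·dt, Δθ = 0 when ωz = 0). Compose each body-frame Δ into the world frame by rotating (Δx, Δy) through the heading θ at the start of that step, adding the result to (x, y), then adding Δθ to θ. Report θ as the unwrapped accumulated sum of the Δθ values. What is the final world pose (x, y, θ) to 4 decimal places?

(-0.1499, -0.3880, -2.1200)

step 1: ξ=(vx,vy,ωz)=(0.0200, -0.3000, -0.1000), dt=1.2 → body Δ=(0.0024, -0.3606, -0.1200) → world pose (0.0024, -0.3606, -0.1200)
step 2: ξ=(vx,vy,ωz)=(0.1500, 0.2100, -0.2750), dt=0.5 → body Δ=(0.0820, 0.0995, -0.1375) → world pose (0.0957, -0.2716, -0.2575)
step 3: ξ=(vx,vy,ωz)=(-0.3800, -0.1400, -0.1000), dt=1.0 → body Δ=(-0.3864, -0.1208, -0.1000) → world pose (-0.3087, -0.2900, -0.3575)
step 4: ξ=(vx,vy,ωz)=(0.1100, 0.0900, -1.1750), dt=1.5 → body Δ=(0.1831, -0.0363, -1.7625) → world pose (-0.1499, -0.3880, -2.1200)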